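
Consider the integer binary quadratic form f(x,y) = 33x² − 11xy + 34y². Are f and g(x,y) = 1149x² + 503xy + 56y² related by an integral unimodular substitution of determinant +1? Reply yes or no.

D₁ = -4367, D₂ = -4367
f: reduced (well bottom): (33,-11,34) with a≤c, −a<b≤a
g: flip: (1149,503,56)→(56,-503,1149)
g: translate: b→-55 (≡-503 mod 112), so (56,-503,1149)→(56,-55,33)
g: flip: (56,-55,33)→(33,55,56)
g: translate: b→-11 (≡55 mod 66), so (33,55,56)→(33,-11,34)
g: reduced (well bottom): (33,-11,34) with a≤c, −a<b≤a
reduced forms (33, -11, 34) vs (33, -11, 34) ⇒ equivalent

yes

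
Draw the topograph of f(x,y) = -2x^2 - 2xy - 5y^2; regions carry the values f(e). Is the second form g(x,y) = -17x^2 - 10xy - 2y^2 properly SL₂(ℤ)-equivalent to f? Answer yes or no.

D₁ = -36, D₂ = -36
f is negative-definite; reduce −f:
−f: reduced (well bottom): (2,2,5) with a≤c, −a<b≤a
flip sign back: reduced form of f is (-2,-2,-5)
g is negative-definite; reduce −g:
−g: flip: (17,10,2)→(2,-10,17)
−g: translate: b→2 (≡-10 mod 4), so (2,-10,17)→(2,2,5)
−g: reduced (well bottom): (2,2,5) with a≤c, −a<b≤a
flip sign back: reduced form of g is (-2,-2,-5)
reduced forms (-2, -2, -5) vs (-2, -2, -5) ⇒ equivalent

yes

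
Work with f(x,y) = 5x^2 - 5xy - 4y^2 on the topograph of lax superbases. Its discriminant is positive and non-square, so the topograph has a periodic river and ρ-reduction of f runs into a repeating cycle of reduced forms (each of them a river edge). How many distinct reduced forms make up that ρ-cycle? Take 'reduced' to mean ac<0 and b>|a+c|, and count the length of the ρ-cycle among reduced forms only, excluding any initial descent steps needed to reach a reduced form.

D = 105, ⌊√D⌋ = 10
descent: ρ → (-4,5,5)  [lands on river]
river: ρ → (5,5,-4)
river: ρ → (-4,3,6)
river: ρ → (6,9,-1)
river: ρ → (-1,9,6)
river: ρ → (6,3,-4)
ρ-cycle length = 6 (tail of 1 descent step not counted)

6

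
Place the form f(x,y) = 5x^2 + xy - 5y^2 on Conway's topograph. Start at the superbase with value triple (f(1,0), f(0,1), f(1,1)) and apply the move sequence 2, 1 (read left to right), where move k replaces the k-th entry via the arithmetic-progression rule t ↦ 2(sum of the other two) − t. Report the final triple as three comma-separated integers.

start (5,-5,1) = (f(1,0),f(0,1),f(1,1))
replace slot 2: 2·(5+1) − (-5) = 17 → (5,17,1)
replace slot 1: 2·(17+1) − 5 = 31 → (31,17,1)

31,17,1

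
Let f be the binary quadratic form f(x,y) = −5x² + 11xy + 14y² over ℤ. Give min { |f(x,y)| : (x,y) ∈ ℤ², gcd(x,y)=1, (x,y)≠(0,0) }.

river: ρ → (14,17,-2)
river: ρ → (-2,19,5)
river: ρ → (5,11,-14)
river: ρ → (-14,17,2)
river: ρ → (2,19,-5)
river: ρ → (-5,11,14)
closes: descent 0, river 6
min |a| on river = 2

2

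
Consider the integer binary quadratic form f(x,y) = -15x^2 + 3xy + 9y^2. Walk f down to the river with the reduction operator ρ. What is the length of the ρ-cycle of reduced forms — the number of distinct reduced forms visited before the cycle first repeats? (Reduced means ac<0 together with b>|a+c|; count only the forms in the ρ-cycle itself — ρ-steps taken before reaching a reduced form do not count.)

D = 549, ⌊√D⌋ = 23
descent: ρ → (9,15,-9)  [lands on river]
river: ρ → (-9,21,3)
river: ρ → (3,21,-9)
river: ρ → (-9,15,9)
river: ρ → (9,21,-3)
river: ρ → (-3,21,9)
ρ-cycle length = 6 (tail of 1 descent step not counted)

6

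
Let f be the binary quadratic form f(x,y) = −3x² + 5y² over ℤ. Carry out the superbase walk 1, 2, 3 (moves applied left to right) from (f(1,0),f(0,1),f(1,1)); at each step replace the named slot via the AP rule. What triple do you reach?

start (-3,5,2) = (f(1,0),f(0,1),f(1,1))
replace slot 1: 2·(5+2) − (-3) = 17 → (17,5,2)
replace slot 2: 2·(17+2) − 5 = 33 → (17,33,2)
replace slot 3: 2·(17+33) − 2 = 98 → (17,33,98)

17,33,98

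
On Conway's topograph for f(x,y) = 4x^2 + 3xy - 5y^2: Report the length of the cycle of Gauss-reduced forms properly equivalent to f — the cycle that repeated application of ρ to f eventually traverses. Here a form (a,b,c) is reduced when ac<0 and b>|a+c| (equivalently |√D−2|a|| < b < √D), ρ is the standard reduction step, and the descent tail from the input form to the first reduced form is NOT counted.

D = 89, ⌊√D⌋ = 9
river: ρ → (-5,7,2)
river: ρ → (2,9,-1)
river: ρ → (-1,9,2)
river: ρ → (2,7,-5)
river: ρ → (-5,3,4)
river: ρ → (4,5,-4)
river: ρ → (-4,3,5)
river: ρ → (5,7,-2)
river: ρ → (-2,9,1)
river: ρ → (1,9,-2)
river: ρ → (-2,7,5)
river: ρ → (5,3,-4)
river: ρ → (-4,5,4)
river: ρ → (4,3,-5)
ρ-cycle length = 14 (tail of 0 descent steps not counted)

14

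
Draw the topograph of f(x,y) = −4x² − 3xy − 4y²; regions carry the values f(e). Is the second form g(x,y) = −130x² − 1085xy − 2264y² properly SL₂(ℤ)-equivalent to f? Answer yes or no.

D₁ = -55, D₂ = -55
f is negative-definite; reduce −f:
−f: reduced (well bottom): (4,3,4) with a≤c, −a<b≤a
flip sign back: reduced form of f is (-4,-3,-4)
g is negative-definite; reduce −g:
−g: translate: b→45 (≡1085 mod 260), so (130,1085,2264)→(130,45,4)
−g: flip: (130,45,4)→(4,-45,130)
−g: translate: b→3 (≡-45 mod 8), so (4,-45,130)→(4,3,4)
−g: reduced (well bottom): (4,3,4) with a≤c, −a<b≤a
flip sign back: reduced form of g is (-4,-3,-4)
reduced forms (-4, -3, -4) vs (-4, -3, -4) ⇒ equivalent

yes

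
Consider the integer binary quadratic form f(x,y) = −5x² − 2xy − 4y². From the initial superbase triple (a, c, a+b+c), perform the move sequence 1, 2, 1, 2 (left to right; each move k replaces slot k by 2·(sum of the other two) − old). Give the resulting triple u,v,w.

start (-5,-4,-11) = (f(1,0),f(0,1),f(1,1))
replace slot 1: 2·((-4)+(-11)) − (-5) = -25 → (-25,-4,-11)
replace slot 2: 2·((-25)+(-11)) − (-4) = -68 → (-25,-68,-11)
replace slot 1: 2·((-68)+(-11)) − (-25) = -133 → (-133,-68,-11)
replace slot 2: 2·((-133)+(-11)) − (-68) = -220 → (-133,-220,-11)

-133,-220,-11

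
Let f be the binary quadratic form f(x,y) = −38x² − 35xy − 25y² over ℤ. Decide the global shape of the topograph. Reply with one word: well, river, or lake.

D = b²−4ac = (-35)² − 4·(-38)·(-25) = -2575
D < 0 ⇒ definite ⇒ every region one sign ⇒ single well

well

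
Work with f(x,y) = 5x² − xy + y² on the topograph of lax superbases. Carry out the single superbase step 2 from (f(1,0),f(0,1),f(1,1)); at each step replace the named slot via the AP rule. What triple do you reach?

start (5,1,5) = (f(1,0),f(0,1),f(1,1))
replace slot 2: 2·(5+5) − 1 = 19 → (5,19,5)

5,19,5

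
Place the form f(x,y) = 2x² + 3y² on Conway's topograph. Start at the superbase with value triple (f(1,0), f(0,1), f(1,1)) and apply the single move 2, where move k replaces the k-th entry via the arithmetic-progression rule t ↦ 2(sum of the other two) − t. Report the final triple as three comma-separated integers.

start (2,3,5) = (f(1,0),f(0,1),f(1,1))
replace slot 2: 2·(2+5) − 3 = 11 → (2,11,5)

2,11,5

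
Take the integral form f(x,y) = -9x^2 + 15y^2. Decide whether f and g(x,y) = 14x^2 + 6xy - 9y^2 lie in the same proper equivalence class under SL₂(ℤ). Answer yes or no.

D₁ = 540, D₂ = 540
river cycle of f (length 2): (-9, 18, 6), (6, 18, -9)
river cycle of g (length 8): (-9, 12, 11), (11, 10, -10), (-10, 10, 11), (11, 12, -9), (-9, 6, 14), (14, 22, -1), (-1, 22, 14), (14, 6, -9)
cycles differ ⇒ inequivalent

no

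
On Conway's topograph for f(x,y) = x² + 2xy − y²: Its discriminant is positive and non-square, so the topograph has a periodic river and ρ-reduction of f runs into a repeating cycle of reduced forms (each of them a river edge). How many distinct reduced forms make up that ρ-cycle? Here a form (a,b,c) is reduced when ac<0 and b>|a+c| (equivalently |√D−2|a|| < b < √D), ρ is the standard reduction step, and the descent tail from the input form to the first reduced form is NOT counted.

D = 8, ⌊√D⌋ = 2
river: ρ → (-1,2,1)
river: ρ → (1,2,-1)
ρ-cycle length = 2 (tail of 0 descent steps not counted)

2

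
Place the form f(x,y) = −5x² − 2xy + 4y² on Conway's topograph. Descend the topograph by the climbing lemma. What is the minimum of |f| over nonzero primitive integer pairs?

descent: ρ → (4,2,-5)  [lands on river]
river: ρ → (-5,8,1)
river: ρ → (1,8,-5)
river: ρ → (-5,2,4)
river: ρ → (4,6,-3)
river: ρ → (-3,6,4)
closes: descent 1, river 6
min |a| on river = 1

1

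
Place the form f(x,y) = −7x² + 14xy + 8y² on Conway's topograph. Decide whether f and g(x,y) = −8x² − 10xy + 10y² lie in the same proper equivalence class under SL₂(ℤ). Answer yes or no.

D₁ = 420, D₂ = 420
river cycle of f (length 4): (8, 18, -3), (-3, 18, 8), (8, 14, -7), (-7, 14, 8)
river cycle of g (length 6): (10, 10, -8), (-8, 6, 12), (12, 18, -2), (-2, 18, 12), (12, 6, -8), (-8, 10, 10)
cycles differ ⇒ inequivalent

no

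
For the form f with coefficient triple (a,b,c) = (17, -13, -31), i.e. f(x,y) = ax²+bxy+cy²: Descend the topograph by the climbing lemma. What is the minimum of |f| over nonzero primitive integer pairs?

descent: ρ → (-31,13,17)
descent: ρ → (17,21,-27)  [lands on river]
river: ρ → (-27,33,11)
river: ρ → (11,33,-27)
river: ρ → (-27,21,17)
river: ρ → (17,47,-1)
river: ρ → (-1,47,17)
closes: descent 2, river 6
min |a| on river = 1

1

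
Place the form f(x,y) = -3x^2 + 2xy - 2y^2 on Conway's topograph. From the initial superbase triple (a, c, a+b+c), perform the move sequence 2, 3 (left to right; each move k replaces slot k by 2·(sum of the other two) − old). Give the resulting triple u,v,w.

start (-3,-2,-3) = (f(1,0),f(0,1),f(1,1))
replace slot 2: 2·((-3)+(-3)) − (-2) = -10 → (-3,-10,-3)
replace slot 3: 2·((-3)+(-10)) − (-3) = -23 → (-3,-10,-23)

-3,-10,-23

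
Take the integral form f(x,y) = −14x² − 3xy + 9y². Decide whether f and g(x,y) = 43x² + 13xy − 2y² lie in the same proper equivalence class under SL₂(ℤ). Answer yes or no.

D₁ = 513, D₂ = 513
river cycle of f (length 16): (9, 21, -2), (-2, 19, 19), (19, 19, -2), (-2, 21, 9), (9, 15, -8), (-8, 17, 7), (7, 11, -14), (-14, 17, 4), (4, 15, -18), (-18, 21, 1), … (6 more)
river cycle of g (length 16): (-2, 19, 19), (19, 19, -2), (-2, 21, 9), (9, 15, -8), (-8, 17, 7), (7, 11, -14), (-14, 17, 4), (4, 15, -18), (-18, 21, 1), (1, 21, -18), … (6 more)
cycles coincide ⇒ equivalent

yes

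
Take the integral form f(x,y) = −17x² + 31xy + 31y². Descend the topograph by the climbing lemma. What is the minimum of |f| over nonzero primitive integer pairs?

river: ρ → (31,31,-17)
river: ρ → (-17,37,25)
river: ρ → (25,13,-29)
river: ρ → (-29,45,9)
river: ρ → (9,45,-29)
river: ρ → (-29,13,25)
river: ρ → (25,37,-17)
river: ρ → (-17,31,31)
closes: descent 0, river 8
min |a| on river = 9

9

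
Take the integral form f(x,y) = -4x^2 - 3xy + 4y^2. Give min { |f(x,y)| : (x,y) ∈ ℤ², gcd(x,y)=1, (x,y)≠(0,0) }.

descent: ρ → (4,3,-4)  [lands on river]
river: ρ → (-4,5,3)
river: ρ → (3,7,-2)
river: ρ → (-2,5,6)
river: ρ → (6,7,-1)
river: ρ → (-1,7,6)
river: ρ → (6,5,-2)
river: ρ → (-2,7,3)
river: ρ → (3,5,-4)
river: ρ → (-4,3,4)
river: ρ → (4,5,-3)
river: ρ → (-3,7,2)
river: ρ → (2,5,-6)
river: ρ → (-6,7,1)
river: ρ → (1,7,-6)
river: ρ → (-6,5,2)
river: ρ → (2,7,-3)
river: ρ → (-3,5,4)
closes: descent 1, river 18
min |a| on river = 1

1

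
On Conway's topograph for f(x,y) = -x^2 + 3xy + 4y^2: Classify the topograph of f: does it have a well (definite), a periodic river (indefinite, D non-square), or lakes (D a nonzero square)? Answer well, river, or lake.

D = b²−4ac = 3² − 4·(-1)·4 = 25
D = 5² is a perfect square ⇒ form factors over ℤ ⇒ lakes

lake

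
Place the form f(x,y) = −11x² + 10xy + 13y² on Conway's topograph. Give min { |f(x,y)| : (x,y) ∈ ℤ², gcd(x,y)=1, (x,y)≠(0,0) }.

river: ρ → (13,16,-8)
river: ρ → (-8,16,13)
river: ρ → (13,10,-11)
river: ρ → (-11,12,12)
river: ρ → (12,12,-11)
river: ρ → (-11,10,13)
closes: descent 0, river 6
min |a| on river = 8

8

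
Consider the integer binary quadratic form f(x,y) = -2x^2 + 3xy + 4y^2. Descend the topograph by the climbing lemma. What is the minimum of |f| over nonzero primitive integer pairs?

river: ρ → (4,5,-1)
river: ρ → (-1,5,4)
river: ρ → (4,3,-2)
river: ρ → (-2,5,2)
river: ρ → (2,3,-4)
river: ρ → (-4,5,1)
river: ρ → (1,5,-4)
river: ρ → (-4,3,2)
river: ρ → (2,5,-2)
river: ρ → (-2,3,4)
closes: descent 0, river 10
min |a| on river = 1

1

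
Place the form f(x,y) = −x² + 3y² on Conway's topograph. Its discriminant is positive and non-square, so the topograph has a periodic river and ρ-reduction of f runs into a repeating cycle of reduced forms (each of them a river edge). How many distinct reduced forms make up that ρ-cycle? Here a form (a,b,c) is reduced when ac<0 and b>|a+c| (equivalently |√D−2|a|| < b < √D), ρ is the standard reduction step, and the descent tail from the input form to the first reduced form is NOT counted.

D = 12, ⌊√D⌋ = 3
descent: ρ → (3,0,-1)
descent: ρ → (-1,2,2)  [lands on river]
river: ρ → (2,2,-1)
ρ-cycle length = 2 (tail of 2 descent steps not counted)

2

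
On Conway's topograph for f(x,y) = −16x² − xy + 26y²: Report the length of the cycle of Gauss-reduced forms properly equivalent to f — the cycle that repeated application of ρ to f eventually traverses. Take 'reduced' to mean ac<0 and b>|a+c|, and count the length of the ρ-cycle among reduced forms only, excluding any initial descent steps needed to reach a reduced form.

D = 1665, ⌊√D⌋ = 40
descent: ρ → (26,1,-16)
descent: ρ → (-16,31,11)  [lands on river]
river: ρ → (11,35,-10)
river: ρ → (-10,25,26)
river: ρ → (26,27,-9)
river: ρ → (-9,27,26)
river: ρ → (26,25,-10)
river: ρ → (-10,35,11)
river: ρ → (11,31,-16)
river: ρ → (-16,33,9)
river: ρ → (9,39,-4)
river: ρ → (-4,33,36)
river: ρ → (36,39,-1)
river: ρ → (-1,39,36)
river: ρ → (36,33,-4)
river: ρ → (-4,39,9)
river: ρ → (9,33,-16)
ρ-cycle length = 16 (tail of 2 descent steps not counted)

16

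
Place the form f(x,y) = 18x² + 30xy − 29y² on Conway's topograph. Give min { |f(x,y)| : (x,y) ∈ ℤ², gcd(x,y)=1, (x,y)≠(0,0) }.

river: ρ → (-29,28,19)
river: ρ → (19,48,-9)
river: ρ → (-9,42,34)
river: ρ → (34,26,-17)
river: ρ → (-17,42,18)
river: ρ → (18,30,-29)
closes: descent 0, river 6
min |a| on river = 9

9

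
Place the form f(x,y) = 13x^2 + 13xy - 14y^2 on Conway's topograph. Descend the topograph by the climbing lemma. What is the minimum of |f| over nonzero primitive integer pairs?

river: ρ → (-14,15,12)
river: ρ → (12,9,-17)
river: ρ → (-17,25,4)
river: ρ → (4,23,-23)
river: ρ → (-23,23,4)
river: ρ → (4,25,-17)
river: ρ → (-17,9,12)
river: ρ → (12,15,-14)
river: ρ → (-14,13,13)
river: ρ → (13,13,-14)
closes: descent 0, river 10
min |a| on river = 4

4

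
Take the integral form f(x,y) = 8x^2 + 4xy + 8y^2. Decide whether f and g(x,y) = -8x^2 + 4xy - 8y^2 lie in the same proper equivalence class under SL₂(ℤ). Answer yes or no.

D₁ = -240, D₂ = -240
f: reduced (well bottom): (8,4,8) with a≤c, −a<b≤a
g is negative-definite; reduce −g:
−g: flip: (8,-4,8)→(8,4,8)
−g: reduced (well bottom): (8,4,8) with a≤c, −a<b≤a
flip sign back: reduced form of g is (-8,-4,-8)
reduced forms (8, 4, 8) vs (-8, -4, -8) ⇒ inequivalent

no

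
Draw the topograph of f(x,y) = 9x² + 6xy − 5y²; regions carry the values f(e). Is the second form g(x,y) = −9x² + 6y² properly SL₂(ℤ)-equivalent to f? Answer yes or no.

D₁ = 216, D₂ = 216
river cycle of f (length 6): (-5, 14, 1), (1, 14, -5), (-5, 6, 9), (9, 12, -2), (-2, 12, 9), (9, 6, -5)
river cycle of g (length 2): (6, 12, -3), (-3, 12, 6)
cycles differ ⇒ inequivalent

no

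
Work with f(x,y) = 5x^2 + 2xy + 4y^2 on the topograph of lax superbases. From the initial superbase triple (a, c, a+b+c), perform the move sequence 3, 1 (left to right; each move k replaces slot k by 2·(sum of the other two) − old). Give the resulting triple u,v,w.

start (5,4,11) = (f(1,0),f(0,1),f(1,1))
replace slot 3: 2·(5+4) − 11 = 7 → (5,4,7)
replace slot 1: 2·(4+7) − 5 = 17 → (17,4,7)

17,4,7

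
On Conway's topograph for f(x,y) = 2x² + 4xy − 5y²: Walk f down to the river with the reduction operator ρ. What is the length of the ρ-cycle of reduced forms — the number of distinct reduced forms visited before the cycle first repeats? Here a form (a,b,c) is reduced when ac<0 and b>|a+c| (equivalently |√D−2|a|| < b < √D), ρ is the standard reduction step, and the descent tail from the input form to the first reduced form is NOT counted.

D = 56, ⌊√D⌋ = 7
river: ρ → (-5,6,1)
river: ρ → (1,6,-5)
river: ρ → (-5,4,2)
river: ρ → (2,4,-5)
ρ-cycle length = 4 (tail of 0 descent steps not counted)

4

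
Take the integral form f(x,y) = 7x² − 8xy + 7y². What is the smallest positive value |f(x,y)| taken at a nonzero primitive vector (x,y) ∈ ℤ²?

translate: b→6 (≡-8 mod 14), so (7,-8,7)→(7,6,6)
flip: (7,6,6)→(6,-6,7)
translate: b→6 (≡-6 mod 12), so (6,-6,7)→(6,6,7)
reduced (well bottom): (6,6,7) with a≤c, −a<b≤a
well minimum = a = 6

6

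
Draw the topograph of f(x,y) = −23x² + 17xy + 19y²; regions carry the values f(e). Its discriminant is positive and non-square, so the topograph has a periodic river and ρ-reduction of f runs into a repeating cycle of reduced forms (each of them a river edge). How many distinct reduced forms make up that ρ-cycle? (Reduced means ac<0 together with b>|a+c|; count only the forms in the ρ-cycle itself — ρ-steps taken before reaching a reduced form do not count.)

D = 2037, ⌊√D⌋ = 45
river: ρ → (19,21,-21)
river: ρ → (-21,21,19)
river: ρ → (19,17,-23)
river: ρ → (-23,29,13)
river: ρ → (13,23,-29)
river: ρ → (-29,35,7)
river: ρ → (7,35,-29)
river: ρ → (-29,23,13)
river: ρ → (13,29,-23)
river: ρ → (-23,17,19)
ρ-cycle length = 10 (tail of 0 descent steps not counted)

10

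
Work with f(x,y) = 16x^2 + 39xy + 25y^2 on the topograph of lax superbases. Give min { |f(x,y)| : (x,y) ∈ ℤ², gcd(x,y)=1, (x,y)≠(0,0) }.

translate: b→7 (≡39 mod 32), so (16,39,25)→(16,7,2)
flip: (16,7,2)→(2,-7,16)
translate: b→1 (≡-7 mod 4), so (2,-7,16)→(2,1,10)
reduced (well bottom): (2,1,10) with a≤c, −a<b≤a
well minimum = a = 2

2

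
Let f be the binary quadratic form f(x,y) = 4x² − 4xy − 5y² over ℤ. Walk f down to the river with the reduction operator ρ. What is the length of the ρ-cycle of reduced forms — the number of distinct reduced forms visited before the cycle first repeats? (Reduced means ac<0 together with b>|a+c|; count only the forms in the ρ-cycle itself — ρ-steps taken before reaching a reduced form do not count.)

D = 96, ⌊√D⌋ = 9
descent: ρ → (-5,4,4)  [lands on river]
river: ρ → (4,4,-5)
river: ρ → (-5,6,3)
river: ρ → (3,6,-5)
ρ-cycle length = 4 (tail of 1 descent step not counted)

4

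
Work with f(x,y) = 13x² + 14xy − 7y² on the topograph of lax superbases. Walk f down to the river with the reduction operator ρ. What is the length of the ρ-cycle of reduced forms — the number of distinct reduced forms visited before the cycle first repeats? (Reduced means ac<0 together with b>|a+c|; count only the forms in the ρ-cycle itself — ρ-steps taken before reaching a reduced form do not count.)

D = 560, ⌊√D⌋ = 23
river: ρ → (-7,14,13)
river: ρ → (13,12,-8)
river: ρ → (-8,20,5)
river: ρ → (5,20,-8)
river: ρ → (-8,12,13)
river: ρ → (13,14,-7)
ρ-cycle length = 6 (tail of 0 descent steps not counted)

6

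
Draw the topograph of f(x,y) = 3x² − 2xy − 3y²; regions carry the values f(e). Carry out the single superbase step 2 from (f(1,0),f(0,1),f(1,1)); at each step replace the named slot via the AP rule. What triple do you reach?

start (3,-3,-2) = (f(1,0),f(0,1),f(1,1))
replace slot 2: 2·(3+(-2)) − (-3) = 5 → (3,5,-2)

3,5,-2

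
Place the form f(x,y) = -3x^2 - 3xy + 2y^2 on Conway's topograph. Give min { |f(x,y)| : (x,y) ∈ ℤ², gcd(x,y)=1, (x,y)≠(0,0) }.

descent: ρ → (2,3,-3)  [lands on river]
river: ρ → (-3,3,2)
river: ρ → (2,5,-1)
river: ρ → (-1,5,2)
closes: descent 1, river 4
min |a| on river = 1

1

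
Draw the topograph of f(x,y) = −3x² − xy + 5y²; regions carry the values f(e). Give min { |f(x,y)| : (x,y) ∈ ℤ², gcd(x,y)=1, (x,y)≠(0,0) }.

descent: ρ → (5,1,-3)
descent: ρ → (-3,5,3)  [lands on river]
river: ρ → (3,7,-1)
river: ρ → (-1,7,3)
river: ρ → (3,5,-3)
river: ρ → (-3,7,1)
river: ρ → (1,7,-3)
closes: descent 2, river 6
min |a| on river = 1

1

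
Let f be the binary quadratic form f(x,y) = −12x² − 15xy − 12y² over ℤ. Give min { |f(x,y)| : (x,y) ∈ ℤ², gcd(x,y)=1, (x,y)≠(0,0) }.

translate: b→-9 (≡15 mod 24), so (12,15,12)→(12,-9,9)
flip: (12,-9,9)→(9,9,12)
reduced (well bottom): (9,9,12) with a≤c, −a<b≤a
well minimum |f| = |-9| = 9 (negative-definite)

9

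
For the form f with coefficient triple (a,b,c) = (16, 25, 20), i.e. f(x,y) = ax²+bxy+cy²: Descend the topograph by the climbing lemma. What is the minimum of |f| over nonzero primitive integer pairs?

translate: b→-7 (≡25 mod 32), so (16,25,20)→(16,-7,11)
flip: (16,-7,11)→(11,7,16)
reduced (well bottom): (11,7,16) with a≤c, −a<b≤a
well minimum = a = 11

11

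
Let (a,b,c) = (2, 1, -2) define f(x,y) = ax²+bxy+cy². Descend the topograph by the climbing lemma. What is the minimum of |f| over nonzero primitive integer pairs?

river: ρ → (-2,3,1)
river: ρ → (1,3,-2)
river: ρ → (-2,1,2)
river: ρ → (2,3,-1)
river: ρ → (-1,3,2)
river: ρ → (2,1,-2)
closes: descent 0, river 6
min |a| on river = 1

1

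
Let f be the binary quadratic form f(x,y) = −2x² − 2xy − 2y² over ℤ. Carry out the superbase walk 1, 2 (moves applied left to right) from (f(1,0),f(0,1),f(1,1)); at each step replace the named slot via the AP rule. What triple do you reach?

start (-2,-2,-6) = (f(1,0),f(0,1),f(1,1))
replace slot 1: 2·((-2)+(-6)) − (-2) = -14 → (-14,-2,-6)
replace slot 2: 2·((-14)+(-6)) − (-2) = -38 → (-14,-38,-6)

-14,-38,-6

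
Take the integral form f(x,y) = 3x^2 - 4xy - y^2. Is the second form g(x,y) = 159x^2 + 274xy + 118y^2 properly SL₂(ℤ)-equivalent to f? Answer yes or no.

D₁ = 28, D₂ = 28
river cycle of f (length 4): (-1, 4, 3), (3, 2, -2), (-2, 2, 3), (3, 4, -1)
river cycle of g (length 4): (3, 2, -2), (-2, 2, 3), (3, 4, -1), (-1, 4, 3)
cycles coincide ⇒ equivalent

yes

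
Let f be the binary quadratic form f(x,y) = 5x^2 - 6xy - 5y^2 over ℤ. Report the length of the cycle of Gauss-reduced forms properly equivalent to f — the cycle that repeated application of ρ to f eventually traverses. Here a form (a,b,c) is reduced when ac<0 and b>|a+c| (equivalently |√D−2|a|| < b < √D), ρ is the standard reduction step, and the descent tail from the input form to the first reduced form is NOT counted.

D = 136, ⌊√D⌋ = 11
descent: ρ → (-5,6,5)  [lands on river]
river: ρ → (5,4,-6)
river: ρ → (-6,8,3)
river: ρ → (3,10,-3)
river: ρ → (-3,8,6)
river: ρ → (6,4,-5)
ρ-cycle length = 6 (tail of 1 descent step not counted)

6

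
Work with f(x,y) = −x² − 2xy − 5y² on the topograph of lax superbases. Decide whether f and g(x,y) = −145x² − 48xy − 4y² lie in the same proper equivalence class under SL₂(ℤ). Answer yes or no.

D₁ = -16, D₂ = -16
f is negative-definite; reduce −f:
−f: translate: b→0 (≡2 mod 2), so (1,2,5)→(1,0,4)
−f: reduced (well bottom): (1,0,4) with a≤c, −a<b≤a
flip sign back: reduced form of f is (-1,0,-4)
g is negative-definite; reduce −g:
−g: flip: (145,48,4)→(4,-48,145)
−g: translate: b→0 (≡-48 mod 8), so (4,-48,145)→(4,0,1)
−g: flip: (4,0,1)→(1,0,4)
−g: reduced (well bottom): (1,0,4) with a≤c, −a<b≤a
flip sign back: reduced form of g is (-1,0,-4)
reduced forms (-1, 0, -4) vs (-1, 0, -4) ⇒ equivalent

yes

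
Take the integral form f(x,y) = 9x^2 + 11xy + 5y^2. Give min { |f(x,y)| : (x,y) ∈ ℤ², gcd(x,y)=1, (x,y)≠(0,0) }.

translate: b→-7 (≡11 mod 18), so (9,11,5)→(9,-7,3)
flip: (9,-7,3)→(3,7,9)
translate: b→1 (≡7 mod 6), so (3,7,9)→(3,1,5)
reduced (well bottom): (3,1,5) with a≤c, −a<b≤a
well minimum = a = 3

3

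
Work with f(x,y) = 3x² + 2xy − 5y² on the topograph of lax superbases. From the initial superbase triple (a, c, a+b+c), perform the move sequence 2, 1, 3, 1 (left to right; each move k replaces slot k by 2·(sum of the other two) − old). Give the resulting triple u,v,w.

start (3,-5,0) = (f(1,0),f(0,1),f(1,1))
replace slot 2: 2·(3+0) − (-5) = 11 → (3,11,0)
replace slot 1: 2·(11+0) − 3 = 19 → (19,11,0)
replace slot 3: 2·(19+11) − 0 = 60 → (19,11,60)
replace slot 1: 2·(11+60) − 19 = 123 → (123,11,60)

123,11,60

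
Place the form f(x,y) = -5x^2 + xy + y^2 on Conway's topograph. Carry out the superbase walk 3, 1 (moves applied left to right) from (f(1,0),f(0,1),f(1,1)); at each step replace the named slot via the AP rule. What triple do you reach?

start (-5,1,-3) = (f(1,0),f(0,1),f(1,1))
replace slot 3: 2·((-5)+1) − (-3) = -5 → (-5,1,-5)
replace slot 1: 2·(1+(-5)) − (-5) = -3 → (-3,1,-5)

-3,1,-5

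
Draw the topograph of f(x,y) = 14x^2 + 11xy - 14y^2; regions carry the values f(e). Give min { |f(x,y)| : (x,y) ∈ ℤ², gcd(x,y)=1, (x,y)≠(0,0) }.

river: ρ → (-14,17,11)
river: ρ → (11,27,-4)
river: ρ → (-4,29,4)
river: ρ → (4,27,-11)
river: ρ → (-11,17,14)
river: ρ → (14,11,-14)
closes: descent 0, river 6
min |a| on river = 4

4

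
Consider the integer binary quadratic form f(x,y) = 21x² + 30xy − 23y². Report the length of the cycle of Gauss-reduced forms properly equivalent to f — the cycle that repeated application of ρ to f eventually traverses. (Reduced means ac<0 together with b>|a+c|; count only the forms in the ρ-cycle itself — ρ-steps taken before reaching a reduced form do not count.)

D = 2832, ⌊√D⌋ = 53
river: ρ → (-23,16,28)
river: ρ → (28,40,-11)
river: ρ → (-11,48,12)
river: ρ → (12,48,-11)
river: ρ → (-11,40,28)
river: ρ → (28,16,-23)
river: ρ → (-23,30,21)
river: ρ → (21,12,-32)
river: ρ → (-32,52,1)
river: ρ → (1,52,-32)
river: ρ → (-32,12,21)
river: ρ → (21,30,-23)
ρ-cycle length = 12 (tail of 0 descent steps not counted)

12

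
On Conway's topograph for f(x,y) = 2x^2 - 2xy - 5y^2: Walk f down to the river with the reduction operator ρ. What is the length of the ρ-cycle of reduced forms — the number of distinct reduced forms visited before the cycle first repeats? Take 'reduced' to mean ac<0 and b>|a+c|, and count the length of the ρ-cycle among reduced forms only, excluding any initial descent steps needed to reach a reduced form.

D = 44, ⌊√D⌋ = 6
descent: ρ → (-5,2,2)
descent: ρ → (2,6,-1)  [lands on river]
river: ρ → (-1,6,2)
ρ-cycle length = 2 (tail of 2 descent steps not counted)

2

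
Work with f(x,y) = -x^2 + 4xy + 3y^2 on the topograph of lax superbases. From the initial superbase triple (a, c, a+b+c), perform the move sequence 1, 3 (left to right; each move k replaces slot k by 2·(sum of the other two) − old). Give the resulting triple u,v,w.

start (-1,3,6) = (f(1,0),f(0,1),f(1,1))
replace slot 1: 2·(3+6) − (-1) = 19 → (19,3,6)
replace slot 3: 2·(19+3) − 6 = 38 → (19,3,38)

19,3,38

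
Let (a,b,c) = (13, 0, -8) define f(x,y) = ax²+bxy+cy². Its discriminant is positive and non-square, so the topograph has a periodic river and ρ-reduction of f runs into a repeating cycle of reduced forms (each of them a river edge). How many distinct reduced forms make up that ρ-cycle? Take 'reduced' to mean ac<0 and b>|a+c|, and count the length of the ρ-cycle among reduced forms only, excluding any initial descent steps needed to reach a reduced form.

D = 416, ⌊√D⌋ = 20
descent: ρ → (-8,16,5)  [lands on river]
river: ρ → (5,14,-11)
river: ρ → (-11,8,8)
river: ρ → (8,8,-11)
river: ρ → (-11,14,5)
river: ρ → (5,16,-8)
ρ-cycle length = 6 (tail of 1 descent step not counted)

6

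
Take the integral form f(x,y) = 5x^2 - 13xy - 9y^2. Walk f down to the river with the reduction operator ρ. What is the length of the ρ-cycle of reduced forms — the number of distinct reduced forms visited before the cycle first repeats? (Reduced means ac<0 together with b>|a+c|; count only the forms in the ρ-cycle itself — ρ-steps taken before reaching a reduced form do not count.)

D = 349, ⌊√D⌋ = 18
descent: ρ → (-9,13,5)  [lands on river]
river: ρ → (5,17,-3)
river: ρ → (-3,13,15)
river: ρ → (15,17,-1)
river: ρ → (-1,17,15)
river: ρ → (15,13,-3)
river: ρ → (-3,17,5)
river: ρ → (5,13,-9)
river: ρ → (-9,5,9)
river: ρ → (9,13,-5)
river: ρ → (-5,17,3)
river: ρ → (3,13,-15)
river: ρ → (-15,17,1)
river: ρ → (1,17,-15)
river: ρ → (-15,13,3)
river: ρ → (3,17,-5)
river: ρ → (-5,13,9)
river: ρ → (9,5,-9)
ρ-cycle length = 18 (tail of 1 descent step not counted)

18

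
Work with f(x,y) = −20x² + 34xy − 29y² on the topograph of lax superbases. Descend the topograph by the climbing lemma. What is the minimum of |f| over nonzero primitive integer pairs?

translate: b→6 (≡-34 mod 40), so (20,-34,29)→(20,6,15)
flip: (20,6,15)→(15,-6,20)
reduced (well bottom): (15,-6,20) with a≤c, −a<b≤a
well minimum |f| = |-15| = 15 (negative-definite)

15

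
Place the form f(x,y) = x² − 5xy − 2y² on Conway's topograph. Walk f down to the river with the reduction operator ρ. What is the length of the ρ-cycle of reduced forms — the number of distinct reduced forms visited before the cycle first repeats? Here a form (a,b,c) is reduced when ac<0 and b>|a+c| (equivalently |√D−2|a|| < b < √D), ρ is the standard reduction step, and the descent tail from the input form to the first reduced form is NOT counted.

D = 33, ⌊√D⌋ = 5
descent: ρ → (-2,5,1)  [lands on river]
river: ρ → (1,5,-2)
river: ρ → (-2,3,3)
river: ρ → (3,3,-2)
ρ-cycle length = 4 (tail of 1 descent step not counted)

4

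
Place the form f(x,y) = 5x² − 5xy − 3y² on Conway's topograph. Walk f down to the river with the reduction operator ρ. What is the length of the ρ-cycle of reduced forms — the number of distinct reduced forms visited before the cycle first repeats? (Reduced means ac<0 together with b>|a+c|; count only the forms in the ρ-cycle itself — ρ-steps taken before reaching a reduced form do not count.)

D = 85, ⌊√D⌋ = 9
descent: ρ → (-3,5,5)  [lands on river]
river: ρ → (5,5,-3)
river: ρ → (-3,7,3)
river: ρ → (3,5,-5)
river: ρ → (-5,5,3)
river: ρ → (3,7,-3)
ρ-cycle length = 6 (tail of 1 descent step not counted)

6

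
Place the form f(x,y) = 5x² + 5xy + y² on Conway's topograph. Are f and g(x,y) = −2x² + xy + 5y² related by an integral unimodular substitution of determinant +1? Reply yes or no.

D₁ = 5, D₂ = 41
discriminants differ ⇒ not SL₂(ℤ)-equivalent

no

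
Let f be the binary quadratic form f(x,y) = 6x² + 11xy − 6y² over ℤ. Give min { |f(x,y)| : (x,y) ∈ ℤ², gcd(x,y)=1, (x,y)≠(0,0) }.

river: ρ → (-6,13,4)
river: ρ → (4,11,-9)
river: ρ → (-9,7,6)
river: ρ → (6,5,-10)
river: ρ → (-10,15,1)
river: ρ → (1,15,-10)
river: ρ → (-10,5,6)
river: ρ → (6,7,-9)
river: ρ → (-9,11,4)
river: ρ → (4,13,-6)
river: ρ → (-6,11,6)
river: ρ → (6,13,-4)
river: ρ → (-4,11,9)
river: ρ → (9,7,-6)
river: ρ → (-6,5,10)
river: ρ → (10,15,-1)
river: ρ → (-1,15,10)
river: ρ → (10,5,-6)
river: ρ → (-6,7,9)
river: ρ → (9,11,-4)
river: ρ → (-4,13,6)
river: ρ → (6,11,-6)
closes: descent 0, river 22
min |a| on river = 1

1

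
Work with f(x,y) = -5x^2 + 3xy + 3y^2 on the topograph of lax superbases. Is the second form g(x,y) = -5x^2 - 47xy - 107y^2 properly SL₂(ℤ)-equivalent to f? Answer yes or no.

D₁ = 69, D₂ = 69
river cycle of f (length 4): (3, 3, -5), (-5, 7, 1), (1, 7, -5), (-5, 3, 3)
river cycle of g (length 4): (-5, 3, 3), (3, 3, -5), (-5, 7, 1), (1, 7, -5)
cycles coincide ⇒ equivalent

yes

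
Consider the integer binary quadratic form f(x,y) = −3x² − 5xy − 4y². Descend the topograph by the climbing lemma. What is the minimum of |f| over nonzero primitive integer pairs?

translate: b→-1 (≡5 mod 6), so (3,5,4)→(3,-1,2)
flip: (3,-1,2)→(2,1,3)
reduced (well bottom): (2,1,3) with a≤c, −a<b≤a
well minimum |f| = |-2| = 2 (negative-definite)

2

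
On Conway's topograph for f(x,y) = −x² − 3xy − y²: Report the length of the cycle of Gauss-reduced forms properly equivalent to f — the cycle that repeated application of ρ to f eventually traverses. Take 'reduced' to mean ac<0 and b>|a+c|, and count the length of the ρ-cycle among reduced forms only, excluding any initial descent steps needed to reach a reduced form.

D = 5, ⌊√D⌋ = 2
descent: ρ → (-1,1,1)  [lands on river]
river: ρ → (1,1,-1)
ρ-cycle length = 2 (tail of 1 descent step not counted)

2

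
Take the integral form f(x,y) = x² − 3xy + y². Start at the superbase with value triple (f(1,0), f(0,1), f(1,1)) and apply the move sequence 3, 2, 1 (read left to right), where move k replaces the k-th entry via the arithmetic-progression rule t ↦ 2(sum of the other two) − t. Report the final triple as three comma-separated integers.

start (1,1,-1) = (f(1,0),f(0,1),f(1,1))
replace slot 3: 2·(1+1) − (-1) = 5 → (1,1,5)
replace slot 2: 2·(1+5) − 1 = 11 → (1,11,5)
replace slot 1: 2·(11+5) − 1 = 31 → (31,11,5)

31,11,5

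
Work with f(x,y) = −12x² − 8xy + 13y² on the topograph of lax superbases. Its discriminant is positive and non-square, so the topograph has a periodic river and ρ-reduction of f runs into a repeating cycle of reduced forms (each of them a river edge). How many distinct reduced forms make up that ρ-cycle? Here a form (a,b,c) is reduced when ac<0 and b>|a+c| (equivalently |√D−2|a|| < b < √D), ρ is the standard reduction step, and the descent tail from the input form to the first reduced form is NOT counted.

D = 688, ⌊√D⌋ = 26
descent: ρ → (13,8,-12)  [lands on river]
river: ρ → (-12,16,9)
river: ρ → (9,20,-8)
river: ρ → (-8,12,17)
river: ρ → (17,22,-3)
river: ρ → (-3,26,1)
river: ρ → (1,26,-3)
river: ρ → (-3,22,17)
river: ρ → (17,12,-8)
river: ρ → (-8,20,9)
river: ρ → (9,16,-12)
river: ρ → (-12,8,13)
river: ρ → (13,18,-7)
river: ρ → (-7,24,4)
river: ρ → (4,24,-7)
river: ρ → (-7,18,13)
ρ-cycle length = 16 (tail of 1 descent step not counted)

16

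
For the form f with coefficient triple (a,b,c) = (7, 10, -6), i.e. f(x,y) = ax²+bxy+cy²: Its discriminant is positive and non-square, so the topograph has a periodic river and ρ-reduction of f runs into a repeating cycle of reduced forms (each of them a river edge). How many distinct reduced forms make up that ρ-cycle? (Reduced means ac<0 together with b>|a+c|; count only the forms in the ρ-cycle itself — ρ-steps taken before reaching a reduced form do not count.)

D = 268, ⌊√D⌋ = 16
river: ρ → (-6,14,3)
river: ρ → (3,16,-1)
river: ρ → (-1,16,3)
river: ρ → (3,14,-6)
river: ρ → (-6,10,7)
river: ρ → (7,4,-9)
river: ρ → (-9,14,2)
river: ρ → (2,14,-9)
river: ρ → (-9,4,7)
river: ρ → (7,10,-6)
ρ-cycle length = 10 (tail of 0 descent steps not counted)

10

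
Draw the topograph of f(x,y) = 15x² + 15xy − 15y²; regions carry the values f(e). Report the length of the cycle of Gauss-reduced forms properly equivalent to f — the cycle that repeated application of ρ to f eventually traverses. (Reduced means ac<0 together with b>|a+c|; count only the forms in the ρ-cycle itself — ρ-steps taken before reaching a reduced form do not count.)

D = 1125, ⌊√D⌋ = 33
river: ρ → (-15,15,15)
river: ρ → (15,15,-15)
ρ-cycle length = 2 (tail of 0 descent steps not counted)

2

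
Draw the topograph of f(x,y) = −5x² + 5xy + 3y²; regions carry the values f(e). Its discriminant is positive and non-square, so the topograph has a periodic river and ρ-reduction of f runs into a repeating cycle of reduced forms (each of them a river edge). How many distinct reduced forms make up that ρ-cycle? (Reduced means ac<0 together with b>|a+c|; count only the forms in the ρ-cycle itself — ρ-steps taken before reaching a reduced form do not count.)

D = 85, ⌊√D⌋ = 9
river: ρ → (3,7,-3)
river: ρ → (-3,5,5)
river: ρ → (5,5,-3)
river: ρ → (-3,7,3)
river: ρ → (3,5,-5)
river: ρ → (-5,5,3)
ρ-cycle length = 6 (tail of 0 descent steps not counted)

6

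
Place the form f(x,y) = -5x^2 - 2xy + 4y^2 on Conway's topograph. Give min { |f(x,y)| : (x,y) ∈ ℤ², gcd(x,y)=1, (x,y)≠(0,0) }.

descent: ρ → (4,2,-5)  [lands on river]
river: ρ → (-5,8,1)
river: ρ → (1,8,-5)
river: ρ → (-5,2,4)
river: ρ → (4,6,-3)
river: ρ → (-3,6,4)
closes: descent 1, river 6
min |a| on river = 1

1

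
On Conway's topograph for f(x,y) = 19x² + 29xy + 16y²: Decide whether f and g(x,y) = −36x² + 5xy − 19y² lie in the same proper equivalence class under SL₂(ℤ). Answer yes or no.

D₁ = -375, D₂ = -2711
discriminants differ ⇒ not SL₂(ℤ)-equivalent

no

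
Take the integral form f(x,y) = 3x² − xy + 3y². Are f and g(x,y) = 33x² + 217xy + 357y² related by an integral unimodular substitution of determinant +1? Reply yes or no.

D₁ = -35, D₂ = -35
f: flip: (3,-1,3)→(3,1,3)
f: reduced (well bottom): (3,1,3) with a≤c, −a<b≤a
g: translate: b→19 (≡217 mod 66), so (33,217,357)→(33,19,3)
g: flip: (33,19,3)→(3,-19,33)
g: translate: b→-1 (≡-19 mod 6), so (3,-19,33)→(3,-1,3)
g: flip: (3,-1,3)→(3,1,3)
g: reduced (well bottom): (3,1,3) with a≤c, −a<b≤a
reduced forms (3, 1, 3) vs (3, 1, 3) ⇒ equivalent

yes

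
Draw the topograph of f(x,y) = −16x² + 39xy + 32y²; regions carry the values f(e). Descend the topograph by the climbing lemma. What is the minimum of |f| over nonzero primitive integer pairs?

river: ρ → (32,25,-23)
river: ρ → (-23,21,34)
river: ρ → (34,47,-10)
river: ρ → (-10,53,19)
river: ρ → (19,23,-40)
river: ρ → (-40,57,2)
river: ρ → (2,59,-11)
river: ρ → (-11,51,22)
river: ρ → (22,37,-25)
river: ρ → (-25,13,34)
river: ρ → (34,55,-4)
river: ρ → (-4,57,20)
river: ρ → (20,23,-38)
river: ρ → (-38,53,5)
river: ρ → (5,57,-16)
river: ρ → (-16,39,32)
closes: descent 0, river 16
min |a| on river = 2

2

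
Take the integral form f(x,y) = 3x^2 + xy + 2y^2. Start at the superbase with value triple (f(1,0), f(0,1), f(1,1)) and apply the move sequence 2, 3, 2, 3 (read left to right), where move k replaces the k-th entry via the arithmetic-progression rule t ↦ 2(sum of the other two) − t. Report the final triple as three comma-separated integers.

start (3,2,6) = (f(1,0),f(0,1),f(1,1))
replace slot 2: 2·(3+6) − 2 = 16 → (3,16,6)
replace slot 3: 2·(3+16) − 6 = 32 → (3,16,32)
replace slot 2: 2·(3+32) − 16 = 54 → (3,54,32)
replace slot 3: 2·(3+54) − 32 = 82 → (3,54,82)

3,54,82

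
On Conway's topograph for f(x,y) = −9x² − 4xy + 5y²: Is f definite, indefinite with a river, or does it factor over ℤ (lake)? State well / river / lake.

D = b²−4ac = (-4)² − 4·(-9)·5 = 196
D = 14² is a perfect square ⇒ form factors over ℤ ⇒ lakes

lake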